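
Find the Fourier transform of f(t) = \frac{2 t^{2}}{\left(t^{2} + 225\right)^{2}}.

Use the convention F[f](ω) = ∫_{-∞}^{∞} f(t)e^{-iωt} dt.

F(ω) = \frac{\pi \left(1 - 15 \left|{\omega}\right|\right) e^{- 15 \left|{\omega}\right|}}{15}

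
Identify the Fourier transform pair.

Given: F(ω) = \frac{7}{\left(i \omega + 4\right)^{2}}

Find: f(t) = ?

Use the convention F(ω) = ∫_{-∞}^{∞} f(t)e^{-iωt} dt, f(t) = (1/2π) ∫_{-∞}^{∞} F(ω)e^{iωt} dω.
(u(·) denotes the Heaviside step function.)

f(t) = 7 t e^{- 4 t} u\left(t\right)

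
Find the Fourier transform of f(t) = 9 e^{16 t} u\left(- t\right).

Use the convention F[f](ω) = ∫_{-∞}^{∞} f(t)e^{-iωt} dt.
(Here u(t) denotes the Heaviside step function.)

F(ω) = - \frac{9}{i \omega - 16}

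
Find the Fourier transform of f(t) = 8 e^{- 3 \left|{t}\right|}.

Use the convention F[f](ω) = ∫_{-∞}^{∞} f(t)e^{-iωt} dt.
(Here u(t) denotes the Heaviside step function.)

F(ω) = \frac{48}{\omega^{2} + 9}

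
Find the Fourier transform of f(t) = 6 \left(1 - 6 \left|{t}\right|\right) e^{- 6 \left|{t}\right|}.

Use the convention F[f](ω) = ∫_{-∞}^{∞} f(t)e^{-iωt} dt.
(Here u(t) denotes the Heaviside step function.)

F(ω) = \frac{144 \omega^{2}}{\left(\omega^{2} + 36\right)^{2}}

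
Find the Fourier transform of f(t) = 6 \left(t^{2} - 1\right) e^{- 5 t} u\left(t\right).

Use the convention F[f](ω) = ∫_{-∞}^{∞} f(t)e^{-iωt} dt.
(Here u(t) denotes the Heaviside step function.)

F(ω) = \frac{6 \left(2 i \omega - \left(i \omega + 5\right)^{3} + 10\right)}{\left(i \omega + 5\right)^{4}}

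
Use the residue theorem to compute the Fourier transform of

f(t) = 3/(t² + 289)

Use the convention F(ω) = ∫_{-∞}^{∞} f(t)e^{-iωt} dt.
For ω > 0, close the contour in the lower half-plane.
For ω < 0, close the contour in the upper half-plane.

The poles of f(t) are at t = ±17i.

Let g(z) = f(z)e^{-iωz}; for large |z| the factor e^{-iωz} decays in the lower half-plane when ω > 0 and in the upper half-plane when ω < 0.

Case ω > 0 (lower half-plane, clockwise contour ⇒ F(ω) = -2πi·ΣRes):
  Res_{z = - 17 i} g(z) = \frac{3 i e^{- 17 \omega}}{34}
  F(ω) = -2πi·ΣRes = \frac{3 \pi e^{- 17 \omega}}{17}

Case ω < 0 (upper half-plane, counterclockwise contour ⇒ F(ω) = +2πi·ΣRes):
  Res_{z = 17 i} g(z) = - \frac{3 i e^{17 \omega}}{34}
  F(ω) = 2πi·ΣRes = \frac{3 \pi e^{17 \omega}}{17}

Both cases combine into a single formula in |ω|:

F(ω) = \frac{3 \pi e^{- 17 \left|{\omega}\right|}}{17}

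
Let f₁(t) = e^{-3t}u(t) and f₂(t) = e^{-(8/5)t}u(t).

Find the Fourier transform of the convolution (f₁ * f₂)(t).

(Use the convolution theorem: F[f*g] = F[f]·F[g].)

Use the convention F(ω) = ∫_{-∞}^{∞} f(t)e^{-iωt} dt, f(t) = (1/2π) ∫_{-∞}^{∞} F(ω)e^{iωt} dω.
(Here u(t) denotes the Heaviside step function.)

F[f₁*f₂](ω) = \frac{5}{\left(i \omega + 3\right) \left(5 i \omega + 8\right)}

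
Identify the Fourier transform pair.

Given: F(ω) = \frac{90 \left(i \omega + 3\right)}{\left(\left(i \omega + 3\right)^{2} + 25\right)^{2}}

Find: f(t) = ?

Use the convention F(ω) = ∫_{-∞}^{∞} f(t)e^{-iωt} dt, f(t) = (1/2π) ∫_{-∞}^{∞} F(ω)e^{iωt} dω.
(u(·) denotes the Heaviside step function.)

f(t) = 9 t e^{- 3 t} \sin{\left(5 t \right)} u\left(t\right)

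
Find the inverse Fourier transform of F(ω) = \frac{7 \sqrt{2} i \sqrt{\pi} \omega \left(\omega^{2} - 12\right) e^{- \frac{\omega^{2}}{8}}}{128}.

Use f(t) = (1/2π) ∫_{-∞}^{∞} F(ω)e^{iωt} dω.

f(t) = 7 t^{3} e^{- 2 t^{2}}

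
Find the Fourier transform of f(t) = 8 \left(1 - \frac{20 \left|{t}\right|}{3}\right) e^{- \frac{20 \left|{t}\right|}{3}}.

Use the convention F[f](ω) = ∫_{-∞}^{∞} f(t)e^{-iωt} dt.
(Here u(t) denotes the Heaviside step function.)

F(ω) = \frac{17280 \omega^{2}}{\left(9 \omega^{2} + 400\right)^{2}}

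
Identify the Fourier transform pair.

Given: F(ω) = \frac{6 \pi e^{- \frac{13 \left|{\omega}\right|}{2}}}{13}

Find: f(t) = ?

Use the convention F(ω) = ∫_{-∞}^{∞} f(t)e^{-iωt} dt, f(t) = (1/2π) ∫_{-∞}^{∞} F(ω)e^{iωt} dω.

f(t) = \frac{3}{t^{2} + \frac{169}{4}}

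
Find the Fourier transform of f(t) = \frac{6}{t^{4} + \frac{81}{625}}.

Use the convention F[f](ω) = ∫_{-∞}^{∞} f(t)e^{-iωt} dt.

F(ω) = \frac{250 \pi e^{- \frac{3 \sqrt{2} \left|{\omega}\right|}{10}} \sin{\left(\frac{3 \sqrt{2} \left|{\omega}\right|}{10} + \frac{\pi}{4} \right)}}{9}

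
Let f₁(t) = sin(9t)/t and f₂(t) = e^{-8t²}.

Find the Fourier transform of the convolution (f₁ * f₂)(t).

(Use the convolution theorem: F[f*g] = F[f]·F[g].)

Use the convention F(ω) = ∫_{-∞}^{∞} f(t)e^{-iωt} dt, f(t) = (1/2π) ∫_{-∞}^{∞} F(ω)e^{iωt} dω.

F[f₁*f₂](ω) = \begin{cases} \frac{\sqrt{2} \pi^{\frac{3}{2}} e^{- \frac{\omega^{2}}{32}}}{4} & \text{for}\: \omega > -9 \wedge \omega < 9 \\0 & \text{otherwise} \end{cases}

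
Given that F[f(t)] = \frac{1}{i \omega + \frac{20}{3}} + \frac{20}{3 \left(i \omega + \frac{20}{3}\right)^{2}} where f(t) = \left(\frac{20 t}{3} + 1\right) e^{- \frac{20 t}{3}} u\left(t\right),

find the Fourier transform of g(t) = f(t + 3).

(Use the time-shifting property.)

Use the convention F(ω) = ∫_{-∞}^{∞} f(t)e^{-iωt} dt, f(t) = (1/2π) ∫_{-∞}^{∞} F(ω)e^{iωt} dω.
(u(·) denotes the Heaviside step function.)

F[g](ω) = \frac{\left(- 9 i \omega - 120\right) e^{3 i \omega}}{9 \omega^{2} - 120 i \omega - 400}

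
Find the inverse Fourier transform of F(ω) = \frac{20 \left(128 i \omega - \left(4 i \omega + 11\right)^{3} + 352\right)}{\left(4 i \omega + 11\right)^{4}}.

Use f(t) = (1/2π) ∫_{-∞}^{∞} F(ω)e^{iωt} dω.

f(t) = 5 \left(t^{2} - 1\right) e^{- \frac{11 t}{4}} u\left(t\right)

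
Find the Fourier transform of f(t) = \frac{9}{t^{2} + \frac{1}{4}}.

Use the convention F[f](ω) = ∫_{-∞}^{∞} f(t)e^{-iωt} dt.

F(ω) = 18 \pi e^{- \frac{\left|{\omega}\right|}{2}}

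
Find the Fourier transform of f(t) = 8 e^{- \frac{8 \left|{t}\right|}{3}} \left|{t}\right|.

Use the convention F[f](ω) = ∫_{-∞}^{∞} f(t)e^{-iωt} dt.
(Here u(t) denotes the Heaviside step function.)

F(ω) = \frac{144 \left(64 - 9 \omega^{2}\right)}{\left(9 \omega^{2} + 64\right)^{2}}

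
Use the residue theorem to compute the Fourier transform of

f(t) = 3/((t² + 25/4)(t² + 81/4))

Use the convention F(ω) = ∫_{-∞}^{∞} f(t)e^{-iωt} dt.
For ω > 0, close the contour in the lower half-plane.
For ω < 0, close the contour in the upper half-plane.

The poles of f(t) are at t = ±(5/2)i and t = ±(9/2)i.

Let g(z) = f(z)e^{-iωz}; for large |z| the factor e^{-iωz} decays in the lower half-plane when ω > 0 and in the upper half-plane when ω < 0.

Case ω > 0 (lower half-plane, clockwise contour ⇒ F(ω) = -2πi·ΣRes):
  Res_{z = - \frac{5 i}{2}} g(z) = \frac{3 i e^{- \frac{5 \omega}{2}}}{70}
  Res_{z = - \frac{9 i}{2}} g(z) = - \frac{i e^{- \frac{9 \omega}{2}}}{42}
  F(ω) = -2πi·ΣRes = \frac{\pi \left(9 e^{2 \omega} - 5\right) e^{- \frac{9 \omega}{2}}}{105}

Case ω < 0 (upper half-plane, counterclockwise contour ⇒ F(ω) = +2πi·ΣRes):
  Res_{z = \frac{5 i}{2}} g(z) = - \frac{3 i e^{\frac{5 \omega}{2}}}{70}
  Res_{z = \frac{9 i}{2}} g(z) = \frac{i e^{\frac{9 \omega}{2}}}{42}
  F(ω) = 2πi·ΣRes = \frac{\pi \left(9 - 5 e^{2 \omega}\right) e^{\frac{5 \omega}{2}}}{105}

Both cases combine into a single formula in |ω|:

F(ω) = \frac{\pi \left(9 e^{2 \left|{\omega}\right|} - 5\right) e^{- \frac{9 \left|{\omega}\right|}{2}}}{105}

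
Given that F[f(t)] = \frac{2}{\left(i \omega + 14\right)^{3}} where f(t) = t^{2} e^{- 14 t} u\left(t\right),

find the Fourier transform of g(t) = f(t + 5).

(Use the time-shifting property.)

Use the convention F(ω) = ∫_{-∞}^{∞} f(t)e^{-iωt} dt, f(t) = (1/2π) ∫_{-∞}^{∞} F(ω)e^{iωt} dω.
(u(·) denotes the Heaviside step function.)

F[g](ω) = \frac{2 e^{5 i \omega}}{\left(i \omega + 14\right)^{3}}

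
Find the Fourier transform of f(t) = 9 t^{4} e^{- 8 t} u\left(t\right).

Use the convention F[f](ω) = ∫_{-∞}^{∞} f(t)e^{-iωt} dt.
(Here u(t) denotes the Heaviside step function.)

F(ω) = \frac{216}{\left(i \omega + 8\right)^{5}}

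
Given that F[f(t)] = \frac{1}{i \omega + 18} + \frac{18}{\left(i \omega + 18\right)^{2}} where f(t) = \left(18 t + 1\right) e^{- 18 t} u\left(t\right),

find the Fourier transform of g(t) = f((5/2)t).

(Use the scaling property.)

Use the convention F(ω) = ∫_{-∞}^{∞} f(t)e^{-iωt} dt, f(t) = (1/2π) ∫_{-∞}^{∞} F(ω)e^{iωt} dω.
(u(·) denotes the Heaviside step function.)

F[g](ω) = \frac{- i \omega - 90}{\omega^{2} - 90 i \omega - 2025}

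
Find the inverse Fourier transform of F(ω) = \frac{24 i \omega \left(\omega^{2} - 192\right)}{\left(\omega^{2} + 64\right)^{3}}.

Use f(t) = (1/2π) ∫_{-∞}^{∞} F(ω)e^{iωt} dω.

f(t) = 6 t e^{- 8 \left|{t}\right|} \left|{t}\right|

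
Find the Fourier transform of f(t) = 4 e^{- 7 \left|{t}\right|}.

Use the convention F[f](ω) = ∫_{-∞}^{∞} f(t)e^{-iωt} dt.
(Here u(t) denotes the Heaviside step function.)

F(ω) = \frac{56}{\omega^{2} + 49}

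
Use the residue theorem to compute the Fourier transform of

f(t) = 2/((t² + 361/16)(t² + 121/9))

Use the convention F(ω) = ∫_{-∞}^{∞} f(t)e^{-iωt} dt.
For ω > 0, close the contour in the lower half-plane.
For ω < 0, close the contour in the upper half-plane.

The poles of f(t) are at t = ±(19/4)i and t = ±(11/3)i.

Let g(z) = f(z)e^{-iωz}; for large |z| the factor e^{-iωz} decays in the lower half-plane when ω > 0 and in the upper half-plane when ω < 0.

Case ω > 0 (lower half-plane, clockwise contour ⇒ F(ω) = -2πi·ΣRes):
  Res_{z = - \frac{19 i}{4}} g(z) = - \frac{576 i e^{- \frac{19 \omega}{4}}}{24947}
  Res_{z = - \frac{11 i}{3}} g(z) = \frac{432 i e^{- \frac{11 \omega}{3}}}{14443}
  F(ω) = -2πi·ΣRes = \frac{864 \pi e^{- \frac{11 \omega}{3}}}{14443} - \frac{1152 \pi e^{- \frac{19 \omega}{4}}}{24947}

Case ω < 0 (upper half-plane, counterclockwise contour ⇒ F(ω) = +2πi·ΣRes):
  Res_{z = \frac{19 i}{4}} g(z) = \frac{576 i e^{\frac{19 \omega}{4}}}{24947}
  Res_{z = \frac{11 i}{3}} g(z) = - \frac{432 i e^{\frac{11 \omega}{3}}}{14443}
  F(ω) = 2πi·ΣRes = \frac{288 \pi \left(- 44 e^{\frac{19 \omega}{4}} + 57 e^{\frac{11 \omega}{3}}\right)}{274417}

Both cases combine into a single formula in |ω|:

F(ω) = \frac{864 \pi e^{- \frac{11 \left|{\omega}\right|}{3}}}{14443} - \frac{1152 \pi e^{- \frac{19 \left|{\omega}\right|}{4}}}{24947}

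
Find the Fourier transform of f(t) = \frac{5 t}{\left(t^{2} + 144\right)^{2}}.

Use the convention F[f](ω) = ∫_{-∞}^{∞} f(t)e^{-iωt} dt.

F(ω) = - \frac{5 i \pi \omega e^{- 12 \left|{\omega}\right|}}{24}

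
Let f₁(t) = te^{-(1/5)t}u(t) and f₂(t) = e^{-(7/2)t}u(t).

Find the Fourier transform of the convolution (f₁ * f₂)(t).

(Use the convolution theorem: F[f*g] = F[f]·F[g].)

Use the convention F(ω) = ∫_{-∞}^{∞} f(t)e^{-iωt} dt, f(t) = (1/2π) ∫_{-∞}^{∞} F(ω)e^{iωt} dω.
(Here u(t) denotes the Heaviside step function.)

F[f₁*f₂](ω) = \frac{50}{\left(2 i \omega + 7\right) \left(5 i \omega + 1\right)^{2}}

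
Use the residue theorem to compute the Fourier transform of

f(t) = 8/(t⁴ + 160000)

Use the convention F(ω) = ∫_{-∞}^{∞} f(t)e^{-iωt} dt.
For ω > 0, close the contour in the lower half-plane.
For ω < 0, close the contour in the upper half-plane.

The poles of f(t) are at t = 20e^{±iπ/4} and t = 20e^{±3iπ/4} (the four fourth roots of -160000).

Let g(z) = f(z)e^{-iωz}; for large |z| the factor e^{-iωz} decays in the lower half-plane when ω > 0 and in the upper half-plane when ω < 0.

Case ω > 0 (lower half-plane, clockwise contour ⇒ F(ω) = -2πi·ΣRes):
  Res_{z = - 10 \sqrt{2} - 10 \sqrt{2} i} g(z) = \frac{\sqrt{2} i \left(1 - i\right) e^{10 \sqrt{2} \omega \left(-1 + i\right)}}{8000}
  Res_{z = 10 \sqrt{2} - 10 \sqrt{2} i} g(z) = \frac{\sqrt{2} i \left(1 + i\right) e^{- 10 \sqrt{2} \omega \left(1 + i\right)}}{8000}
  F(ω) = -2πi·ΣRes = \frac{\sqrt{2} \pi \left(1 - i\right) \left(e^{20 \sqrt{2} i \omega} + i\right) e^{- 10 \sqrt{2} \omega \left(1 + i\right)}}{4000} = \frac{\pi e^{- 10 \sqrt{2} \omega} \sin{\left(10 \sqrt{2} \omega + \frac{\pi}{4} \right)}}{1000}

Case ω < 0 (upper half-plane, counterclockwise contour ⇒ F(ω) = +2πi·ΣRes):
  Res_{z = 10 \sqrt{2} + 10 \sqrt{2} i} g(z) = \frac{\sqrt{2} i \left(-1 + i\right) e^{10 \sqrt{2} \omega \left(1 - i\right)}}{8000}
  Res_{z = - 10 \sqrt{2} + 10 \sqrt{2} i} g(z) = \frac{\sqrt{2} \left(1 - i\right) e^{10 \sqrt{2} \omega \left(1 + i\right)}}{8000}
  F(ω) = 2πi·ΣRes = - \frac{\sqrt{2} i \pi \left(i \left(1 - i\right) e^{10 \sqrt{2} \omega \left(1 - i\right)} - \left(1 - i\right) e^{10 \sqrt{2} \omega \left(1 + i\right)}\right)}{4000} = \frac{\pi e^{10 \sqrt{2} \omega} \cos{\left(10 \sqrt{2} \omega + \frac{\pi}{4} \right)}}{1000}

Both cases combine into a single formula in |ω|:

F(ω) = \frac{\pi e^{- 10 \sqrt{2} \left|{\omega}\right|} \sin{\left(10 \sqrt{2} \left|{\omega}\right| + \frac{\pi}{4} \right)}}{1000}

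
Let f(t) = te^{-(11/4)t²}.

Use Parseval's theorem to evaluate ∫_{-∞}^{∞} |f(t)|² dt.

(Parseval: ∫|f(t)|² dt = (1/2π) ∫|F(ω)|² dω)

∫|f(t)|² dt = \frac{\sqrt{22} \sqrt{\pi}}{121}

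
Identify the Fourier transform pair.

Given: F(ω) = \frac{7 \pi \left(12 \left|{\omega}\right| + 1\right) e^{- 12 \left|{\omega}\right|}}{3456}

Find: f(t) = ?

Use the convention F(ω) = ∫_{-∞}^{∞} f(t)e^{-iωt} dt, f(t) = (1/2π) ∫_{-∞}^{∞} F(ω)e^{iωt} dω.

f(t) = \frac{7}{\left(t^{2} + 144\right)^{2}}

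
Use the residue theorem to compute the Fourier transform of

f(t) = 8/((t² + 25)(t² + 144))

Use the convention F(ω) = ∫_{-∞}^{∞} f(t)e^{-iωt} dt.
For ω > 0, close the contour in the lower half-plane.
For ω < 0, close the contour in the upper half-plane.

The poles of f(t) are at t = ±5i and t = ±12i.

Let g(z) = f(z)e^{-iωz}; for large |z| the factor e^{-iωz} decays in the lower half-plane when ω > 0 and in the upper half-plane when ω < 0.

Case ω > 0 (lower half-plane, clockwise contour ⇒ F(ω) = -2πi·ΣRes):
  Res_{z = - 5 i} g(z) = \frac{4 i e^{- 5 \omega}}{595}
  Res_{z = - 12 i} g(z) = - \frac{i e^{- 12 \omega}}{357}
  F(ω) = -2πi·ΣRes = \frac{2 \pi \left(12 e^{7 \omega} - 5\right) e^{- 12 \omega}}{1785}

Case ω < 0 (upper half-plane, counterclockwise contour ⇒ F(ω) = +2πi·ΣRes):
  Res_{z = 5 i} g(z) = - \frac{4 i e^{5 \omega}}{595}
  Res_{z = 12 i} g(z) = \frac{i e^{12 \omega}}{357}
  F(ω) = 2πi·ΣRes = \frac{2 \pi \left(12 - 5 e^{7 \omega}\right) e^{5 \omega}}{1785}

Both cases combine into a single formula in |ω|:

F(ω) = \frac{2 \pi \left(12 e^{7 \left|{\omega}\right|} - 5\right) e^{- 12 \left|{\omega}\right|}}{1785}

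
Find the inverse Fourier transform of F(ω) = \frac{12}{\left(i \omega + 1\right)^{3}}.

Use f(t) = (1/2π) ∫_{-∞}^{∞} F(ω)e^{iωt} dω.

f(t) = 6 t^{2} e^{- t} u\left(t\right)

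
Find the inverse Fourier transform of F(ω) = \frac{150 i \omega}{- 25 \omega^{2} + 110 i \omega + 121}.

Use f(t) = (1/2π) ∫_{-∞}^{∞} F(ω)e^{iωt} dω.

f(t) = 6 \left(1 - \frac{11 t}{5}\right) e^{- \frac{11 t}{5}} u\left(t\right)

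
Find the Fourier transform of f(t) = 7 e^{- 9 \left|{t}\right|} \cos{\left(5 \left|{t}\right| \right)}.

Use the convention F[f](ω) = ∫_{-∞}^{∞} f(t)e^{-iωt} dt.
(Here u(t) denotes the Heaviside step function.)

F(ω) = \frac{126 \left(\omega^{2} + 106\right)}{\omega^{4} + 112 \omega^{2} + 11236}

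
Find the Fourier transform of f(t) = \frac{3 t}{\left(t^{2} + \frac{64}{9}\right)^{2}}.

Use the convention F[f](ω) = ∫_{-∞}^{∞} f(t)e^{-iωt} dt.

F(ω) = - \frac{9 i \pi \omega e^{- \frac{8 \left|{\omega}\right|}{3}}}{16}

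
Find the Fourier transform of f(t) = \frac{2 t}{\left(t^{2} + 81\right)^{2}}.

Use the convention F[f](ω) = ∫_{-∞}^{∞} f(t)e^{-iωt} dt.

F(ω) = - \frac{i \pi \omega e^{- 9 \left|{\omega}\right|}}{9}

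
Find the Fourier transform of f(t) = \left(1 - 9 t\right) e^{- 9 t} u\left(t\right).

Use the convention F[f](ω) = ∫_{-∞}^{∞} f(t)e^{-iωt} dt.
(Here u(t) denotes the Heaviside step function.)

F(ω) = \frac{i \omega}{- \omega^{2} + 18 i \omega + 81}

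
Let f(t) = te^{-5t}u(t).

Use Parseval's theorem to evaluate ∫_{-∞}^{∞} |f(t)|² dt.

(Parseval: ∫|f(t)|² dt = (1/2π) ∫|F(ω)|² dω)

∫|f(t)|² dt = \frac{1}{500}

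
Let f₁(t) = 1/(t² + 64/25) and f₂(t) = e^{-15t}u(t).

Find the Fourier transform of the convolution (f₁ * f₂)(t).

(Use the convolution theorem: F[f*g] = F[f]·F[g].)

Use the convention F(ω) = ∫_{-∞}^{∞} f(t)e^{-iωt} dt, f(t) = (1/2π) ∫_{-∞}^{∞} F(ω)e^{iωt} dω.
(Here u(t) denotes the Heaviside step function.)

F[f₁*f₂](ω) = \frac{5 \pi e^{- \frac{8 \left|{\omega}\right|}{5}}}{8 \left(i \omega + 15\right)}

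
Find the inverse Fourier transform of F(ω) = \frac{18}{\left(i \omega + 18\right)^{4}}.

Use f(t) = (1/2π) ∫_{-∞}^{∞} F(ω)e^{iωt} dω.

f(t) = 3 t^{3} e^{- 18 t} u\left(t\right)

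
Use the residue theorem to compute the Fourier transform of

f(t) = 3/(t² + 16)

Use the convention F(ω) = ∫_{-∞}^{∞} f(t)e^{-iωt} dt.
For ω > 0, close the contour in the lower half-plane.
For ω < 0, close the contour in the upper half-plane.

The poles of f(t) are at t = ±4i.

Let g(z) = f(z)e^{-iωz}; for large |z| the factor e^{-iωz} decays in the lower half-plane when ω > 0 and in the upper half-plane when ω < 0.

Case ω > 0 (lower half-plane, clockwise contour ⇒ F(ω) = -2πi·ΣRes):
  Res_{z = - 4 i} g(z) = \frac{3 i e^{- 4 \omega}}{8}
  F(ω) = -2πi·ΣRes = \frac{3 \pi e^{- 4 \omega}}{4}

Case ω < 0 (upper half-plane, counterclockwise contour ⇒ F(ω) = +2πi·ΣRes):
  Res_{z = 4 i} g(z) = - \frac{3 i e^{4 \omega}}{8}
  F(ω) = 2πi·ΣRes = \frac{3 \pi e^{4 \omega}}{4}

Both cases combine into a single formula in |ω|:

F(ω) = \frac{3 \pi e^{- 4 \left|{\omega}\right|}}{4}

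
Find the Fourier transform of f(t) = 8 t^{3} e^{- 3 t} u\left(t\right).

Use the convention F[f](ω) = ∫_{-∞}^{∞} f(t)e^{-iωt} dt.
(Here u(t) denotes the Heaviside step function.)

F(ω) = \frac{48}{\left(i \omega + 3\right)^{4}}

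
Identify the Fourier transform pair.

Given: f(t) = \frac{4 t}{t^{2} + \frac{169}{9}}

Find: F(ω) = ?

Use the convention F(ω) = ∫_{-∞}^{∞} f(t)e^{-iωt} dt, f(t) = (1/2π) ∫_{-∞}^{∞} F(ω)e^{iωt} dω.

F(ω) = - 4 i \pi e^{- \frac{13 \left|{\omega}\right|}{3}} \operatorname{sign}{\left(\omega \right)}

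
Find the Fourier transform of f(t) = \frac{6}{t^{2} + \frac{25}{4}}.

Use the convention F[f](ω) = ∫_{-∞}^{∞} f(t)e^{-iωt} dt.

F(ω) = \frac{12 \pi e^{- \frac{5 \left|{\omega}\right|}{2}}}{5}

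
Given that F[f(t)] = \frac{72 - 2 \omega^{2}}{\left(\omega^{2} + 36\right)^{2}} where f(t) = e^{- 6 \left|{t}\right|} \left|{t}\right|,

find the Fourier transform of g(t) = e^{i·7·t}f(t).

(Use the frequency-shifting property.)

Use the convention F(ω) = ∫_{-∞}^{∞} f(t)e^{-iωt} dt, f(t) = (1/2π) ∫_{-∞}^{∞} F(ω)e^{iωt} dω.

F[g](ω) = \frac{2 \left(36 - \left(\omega - 7\right)^{2}\right)}{\left(\left(\omega - 7\right)^{2} + 36\right)^{2}}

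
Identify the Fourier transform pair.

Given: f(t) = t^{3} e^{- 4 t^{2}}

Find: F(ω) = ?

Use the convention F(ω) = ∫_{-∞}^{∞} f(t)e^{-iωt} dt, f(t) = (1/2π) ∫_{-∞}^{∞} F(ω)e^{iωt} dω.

F(ω) = \frac{i \sqrt{\pi} \omega \left(\omega^{2} - 24\right) e^{- \frac{\omega^{2}}{16}}}{1024}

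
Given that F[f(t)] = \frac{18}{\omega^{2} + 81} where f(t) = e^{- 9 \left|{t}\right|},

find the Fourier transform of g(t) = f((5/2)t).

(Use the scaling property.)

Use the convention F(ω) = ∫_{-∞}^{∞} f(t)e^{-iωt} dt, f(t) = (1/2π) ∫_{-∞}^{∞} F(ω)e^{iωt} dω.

F[g](ω) = \frac{180}{4 \omega^{2} + 2025}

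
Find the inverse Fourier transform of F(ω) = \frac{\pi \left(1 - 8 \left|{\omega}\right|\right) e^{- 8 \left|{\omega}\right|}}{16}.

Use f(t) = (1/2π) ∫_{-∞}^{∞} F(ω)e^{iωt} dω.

f(t) = \frac{t^{2}}{\left(t^{2} + 64\right)^{2}}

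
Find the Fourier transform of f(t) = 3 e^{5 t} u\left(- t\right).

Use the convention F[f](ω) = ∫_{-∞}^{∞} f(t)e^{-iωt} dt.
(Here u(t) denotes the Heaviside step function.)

F(ω) = - \frac{3}{i \omega - 5}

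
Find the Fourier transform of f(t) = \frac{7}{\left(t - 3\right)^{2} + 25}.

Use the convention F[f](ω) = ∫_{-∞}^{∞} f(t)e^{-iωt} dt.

F(ω) = \frac{7 \pi e^{- 3 i \omega - 5 \left|{\omega}\right|}}{5}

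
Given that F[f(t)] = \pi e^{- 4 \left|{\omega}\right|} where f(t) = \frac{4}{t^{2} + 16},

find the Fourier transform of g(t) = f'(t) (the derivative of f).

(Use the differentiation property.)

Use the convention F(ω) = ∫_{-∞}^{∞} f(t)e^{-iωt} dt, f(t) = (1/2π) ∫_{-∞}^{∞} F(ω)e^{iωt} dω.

F[g](ω) = i \pi \omega e^{- 4 \left|{\omega}\right|}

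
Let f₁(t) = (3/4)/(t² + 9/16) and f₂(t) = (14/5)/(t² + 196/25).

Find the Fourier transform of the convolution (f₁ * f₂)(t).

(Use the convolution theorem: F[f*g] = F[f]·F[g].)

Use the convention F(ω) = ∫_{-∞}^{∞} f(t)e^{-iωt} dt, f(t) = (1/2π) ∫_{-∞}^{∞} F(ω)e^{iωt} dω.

F[f₁*f₂](ω) = \pi^{2} e^{- \frac{71 \left|{\omega}\right|}{20}}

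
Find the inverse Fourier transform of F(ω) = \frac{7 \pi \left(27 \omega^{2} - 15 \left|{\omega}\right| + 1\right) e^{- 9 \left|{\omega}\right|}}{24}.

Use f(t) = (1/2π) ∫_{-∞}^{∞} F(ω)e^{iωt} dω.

f(t) = \frac{7 t^{4}}{\left(t^{2} + 81\right)^{3}}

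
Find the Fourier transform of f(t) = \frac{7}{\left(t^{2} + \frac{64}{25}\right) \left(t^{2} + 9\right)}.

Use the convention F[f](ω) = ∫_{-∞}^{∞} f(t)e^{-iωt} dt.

F(ω) = - \frac{25 \pi e^{- 3 \left|{\omega}\right|}}{69} + \frac{125 \pi e^{- \frac{8 \left|{\omega}\right|}{5}}}{184}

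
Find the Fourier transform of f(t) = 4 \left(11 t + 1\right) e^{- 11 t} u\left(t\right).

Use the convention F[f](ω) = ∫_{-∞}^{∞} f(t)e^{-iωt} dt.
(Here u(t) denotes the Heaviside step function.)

F(ω) = \frac{4 \left(- i \omega - 22\right)}{\omega^{2} - 22 i \omega - 121}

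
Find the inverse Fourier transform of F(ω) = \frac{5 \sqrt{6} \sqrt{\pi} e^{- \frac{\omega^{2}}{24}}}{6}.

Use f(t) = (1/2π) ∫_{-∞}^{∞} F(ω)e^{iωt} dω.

f(t) = 5 e^{- 6 t^{2}}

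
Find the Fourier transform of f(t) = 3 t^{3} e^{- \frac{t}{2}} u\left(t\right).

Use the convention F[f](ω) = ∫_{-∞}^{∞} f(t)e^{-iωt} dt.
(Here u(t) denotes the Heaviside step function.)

F(ω) = \frac{288}{\left(2 i \omega + 1\right)^{4}}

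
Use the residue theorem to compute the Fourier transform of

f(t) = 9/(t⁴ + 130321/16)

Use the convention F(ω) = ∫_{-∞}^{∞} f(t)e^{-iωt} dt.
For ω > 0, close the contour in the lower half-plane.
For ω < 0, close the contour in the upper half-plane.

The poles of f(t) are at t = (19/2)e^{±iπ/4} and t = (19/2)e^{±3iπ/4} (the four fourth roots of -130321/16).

Let g(z) = f(z)e^{-iωz}; for large |z| the factor e^{-iωz} decays in the lower half-plane when ω > 0 and in the upper half-plane when ω < 0.

Case ω > 0 (lower half-plane, clockwise contour ⇒ F(ω) = -2πi·ΣRes):
  Res_{z = - \frac{19 \sqrt{2}}{4} - \frac{19 \sqrt{2} i}{4}} g(z) = \frac{9 \sqrt{2} \left(1 + i\right) e^{\frac{19 \sqrt{2} \omega \left(-1 + i\right)}{4}}}{6859}
  Res_{z = \frac{19 \sqrt{2}}{4} - \frac{19 \sqrt{2} i}{4}} g(z) = \frac{9 \sqrt{2} \left(-1 + i\right) e^{- \frac{19 \sqrt{2} \omega \left(1 + i\right)}{4}}}{6859}
  F(ω) = -2πi·ΣRes = \frac{18 \sqrt{2} \pi \left(\left(1 - i\right) e^{\frac{19 \sqrt{2} i \omega}{2}} + 1 + i\right) e^{- \frac{19 \sqrt{2} \omega \left(1 + i\right)}{4}}}{6859} = \frac{72 \pi e^{- \frac{19 \sqrt{2} \omega}{4}} \sin{\left(\frac{19 \sqrt{2} \omega}{4} + \frac{\pi}{4} \right)}}{6859}

Case ω < 0 (upper half-plane, counterclockwise contour ⇒ F(ω) = +2πi·ΣRes):
  Res_{z = \frac{19 \sqrt{2}}{4} + \frac{19 \sqrt{2} i}{4}} g(z) = - \frac{9 \sqrt{2} \left(1 + i\right) e^{\frac{19 \sqrt{2} \omega \left(1 - i\right)}{4}}}{6859}
  Res_{z = - \frac{19 \sqrt{2}}{4} + \frac{19 \sqrt{2} i}{4}} g(z) = \frac{9 \sqrt{2} \left(1 - i\right) e^{\frac{19 \sqrt{2} \omega \left(1 + i\right)}{4}}}{6859}
  F(ω) = 2πi·ΣRes = - \frac{18 \sqrt{2} i \pi \left(\left(1 + i\right) e^{\frac{19 \sqrt{2} \omega \left(1 - i\right)}{4}} - \left(1 - i\right) e^{\frac{19 \sqrt{2} \omega \left(1 + i\right)}{4}}\right)}{6859} = \frac{72 \pi e^{\frac{19 \sqrt{2} \omega}{4}} \cos{\left(\frac{19 \sqrt{2} \omega}{4} + \frac{\pi}{4} \right)}}{6859}

Both cases combine into a single formula in |ω|:

F(ω) = \frac{72 \pi e^{- \frac{19 \sqrt{2} \left|{\omega}\right|}{4}} \sin{\left(\frac{19 \sqrt{2} \left|{\omega}\right|}{4} + \frac{\pi}{4} \right)}}{6859}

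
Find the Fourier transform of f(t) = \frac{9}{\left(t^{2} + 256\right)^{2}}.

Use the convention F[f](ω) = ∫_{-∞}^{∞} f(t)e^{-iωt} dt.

F(ω) = \frac{9 \pi \left(16 \left|{\omega}\right| + 1\right) e^{- 16 \left|{\omega}\right|}}{8192}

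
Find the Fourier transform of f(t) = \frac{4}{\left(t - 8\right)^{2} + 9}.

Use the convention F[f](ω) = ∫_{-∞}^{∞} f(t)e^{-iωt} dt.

F(ω) = \frac{4 \pi e^{- 8 i \omega - 3 \left|{\omega}\right|}}{3}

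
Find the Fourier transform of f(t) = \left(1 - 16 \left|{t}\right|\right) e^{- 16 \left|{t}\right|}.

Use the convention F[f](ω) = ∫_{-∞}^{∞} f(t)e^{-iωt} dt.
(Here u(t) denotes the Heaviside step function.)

F(ω) = \frac{64 \omega^{2}}{\left(\omega^{2} + 256\right)^{2}}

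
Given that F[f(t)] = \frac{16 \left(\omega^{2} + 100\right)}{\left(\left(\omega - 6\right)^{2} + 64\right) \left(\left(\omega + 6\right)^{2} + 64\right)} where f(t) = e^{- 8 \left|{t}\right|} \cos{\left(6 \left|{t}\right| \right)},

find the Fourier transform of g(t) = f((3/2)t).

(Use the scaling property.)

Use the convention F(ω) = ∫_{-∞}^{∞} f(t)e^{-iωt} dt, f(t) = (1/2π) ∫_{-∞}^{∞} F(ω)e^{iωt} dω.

F[g](ω) = \frac{24 \left(\omega^{2} + 225\right)}{\omega^{4} + 126 \omega^{2} + 50625}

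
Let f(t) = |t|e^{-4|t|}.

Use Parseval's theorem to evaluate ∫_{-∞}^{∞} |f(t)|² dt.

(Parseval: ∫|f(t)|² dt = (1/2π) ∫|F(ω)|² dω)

∫|f(t)|² dt = \frac{1}{128}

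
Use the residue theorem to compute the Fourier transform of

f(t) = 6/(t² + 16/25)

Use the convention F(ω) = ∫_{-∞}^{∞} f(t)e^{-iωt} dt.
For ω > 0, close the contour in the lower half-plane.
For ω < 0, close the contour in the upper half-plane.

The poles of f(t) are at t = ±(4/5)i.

Let g(z) = f(z)e^{-iωz}; for large |z| the factor e^{-iωz} decays in the lower half-plane when ω > 0 and in the upper half-plane when ω < 0.

Case ω > 0 (lower half-plane, clockwise contour ⇒ F(ω) = -2πi·ΣRes):
  Res_{z = - \frac{4 i}{5}} g(z) = \frac{15 i e^{- \frac{4 \omega}{5}}}{4}
  F(ω) = -2πi·ΣRes = \frac{15 \pi e^{- \frac{4 \omega}{5}}}{2}

Case ω < 0 (upper half-plane, counterclockwise contour ⇒ F(ω) = +2πi·ΣRes):
  Res_{z = \frac{4 i}{5}} g(z) = - \frac{15 i e^{\frac{4 \omega}{5}}}{4}
  F(ω) = 2πi·ΣRes = \frac{15 \pi e^{\frac{4 \omega}{5}}}{2}

Both cases combine into a single formula in |ω|:

F(ω) = \frac{15 \pi e^{- \frac{4 \left|{\omega}\right|}{5}}}{2}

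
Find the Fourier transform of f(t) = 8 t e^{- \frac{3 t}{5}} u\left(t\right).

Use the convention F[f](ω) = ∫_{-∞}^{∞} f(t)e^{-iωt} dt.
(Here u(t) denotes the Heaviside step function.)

F(ω) = \frac{200}{\left(5 i \omega + 3\right)^{2}}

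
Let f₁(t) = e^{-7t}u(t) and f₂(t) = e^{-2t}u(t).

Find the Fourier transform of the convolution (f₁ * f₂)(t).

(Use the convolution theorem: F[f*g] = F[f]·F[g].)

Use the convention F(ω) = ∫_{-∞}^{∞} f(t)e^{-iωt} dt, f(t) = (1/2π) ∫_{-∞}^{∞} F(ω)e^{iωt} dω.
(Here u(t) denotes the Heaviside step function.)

F[f₁*f₂](ω) = \frac{1}{\left(i \omega + 2\right) \left(i \omega + 7\right)}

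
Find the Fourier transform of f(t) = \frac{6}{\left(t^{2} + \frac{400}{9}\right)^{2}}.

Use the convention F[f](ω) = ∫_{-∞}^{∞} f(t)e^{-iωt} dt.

F(ω) = \frac{27 \pi \left(20 \left|{\omega}\right| + 3\right) e^{- \frac{20 \left|{\omega}\right|}{3}}}{8000}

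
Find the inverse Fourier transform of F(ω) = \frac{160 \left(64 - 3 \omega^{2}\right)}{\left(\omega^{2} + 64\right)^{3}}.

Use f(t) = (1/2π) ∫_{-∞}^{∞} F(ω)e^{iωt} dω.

f(t) = 5 t^{2} e^{- 8 \left|{t}\right|}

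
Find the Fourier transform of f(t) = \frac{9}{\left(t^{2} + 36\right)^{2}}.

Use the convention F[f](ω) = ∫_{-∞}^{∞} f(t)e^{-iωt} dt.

F(ω) = \frac{\pi \left(6 \left|{\omega}\right| + 1\right) e^{- 6 \left|{\omega}\right|}}{48}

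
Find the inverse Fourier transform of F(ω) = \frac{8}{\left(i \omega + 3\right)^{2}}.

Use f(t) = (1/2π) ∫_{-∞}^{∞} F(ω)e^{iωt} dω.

f(t) = 8 t e^{- 3 t} u\left(t\right)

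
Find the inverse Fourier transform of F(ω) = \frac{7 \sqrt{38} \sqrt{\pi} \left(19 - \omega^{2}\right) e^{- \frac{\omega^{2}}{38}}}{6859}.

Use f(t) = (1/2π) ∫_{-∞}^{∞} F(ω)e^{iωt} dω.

f(t) = 7 t^{2} e^{- \frac{19 t^{2}}{2}}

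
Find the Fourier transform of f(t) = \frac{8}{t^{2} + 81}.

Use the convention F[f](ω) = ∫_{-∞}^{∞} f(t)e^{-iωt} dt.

F(ω) = \frac{8 \pi e^{- 9 \left|{\omega}\right|}}{9}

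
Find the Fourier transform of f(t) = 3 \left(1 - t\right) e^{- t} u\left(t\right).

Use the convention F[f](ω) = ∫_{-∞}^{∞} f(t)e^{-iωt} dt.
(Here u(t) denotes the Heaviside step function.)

F(ω) = \frac{3 i \omega}{- \omega^{2} + 2 i \omega + 1}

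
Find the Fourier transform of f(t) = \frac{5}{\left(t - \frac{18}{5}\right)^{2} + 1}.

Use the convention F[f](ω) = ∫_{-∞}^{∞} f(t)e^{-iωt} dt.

F(ω) = 5 \pi e^{- \frac{18 i \omega}{5} - \left|{\omega}\right|}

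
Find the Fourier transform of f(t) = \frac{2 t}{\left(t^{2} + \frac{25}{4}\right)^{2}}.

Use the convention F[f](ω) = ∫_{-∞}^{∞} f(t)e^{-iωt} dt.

F(ω) = - \frac{2 i \pi \omega e^{- \frac{5 \left|{\omega}\right|}{2}}}{5}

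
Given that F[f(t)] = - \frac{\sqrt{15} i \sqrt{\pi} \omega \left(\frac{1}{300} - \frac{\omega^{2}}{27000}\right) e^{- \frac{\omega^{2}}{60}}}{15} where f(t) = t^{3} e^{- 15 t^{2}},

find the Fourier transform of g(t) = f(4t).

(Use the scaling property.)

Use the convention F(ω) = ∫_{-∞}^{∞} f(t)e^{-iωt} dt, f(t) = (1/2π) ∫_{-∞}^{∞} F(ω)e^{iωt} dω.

F[g](ω) = \frac{\sqrt{15} i \sqrt{\pi} \omega \left(\omega^{2} - 1440\right) e^{- \frac{\omega^{2}}{960}}}{103680000}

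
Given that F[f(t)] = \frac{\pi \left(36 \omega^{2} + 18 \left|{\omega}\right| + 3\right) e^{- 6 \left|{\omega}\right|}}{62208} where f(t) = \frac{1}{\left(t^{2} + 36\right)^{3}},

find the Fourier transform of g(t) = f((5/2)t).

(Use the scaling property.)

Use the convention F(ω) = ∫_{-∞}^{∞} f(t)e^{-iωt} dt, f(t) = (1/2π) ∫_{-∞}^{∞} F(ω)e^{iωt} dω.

F[g](ω) = \frac{\pi \left(48 \omega^{2} + 60 \left|{\omega}\right| + 25\right) e^{- \frac{12 \left|{\omega}\right|}{5}}}{1296000}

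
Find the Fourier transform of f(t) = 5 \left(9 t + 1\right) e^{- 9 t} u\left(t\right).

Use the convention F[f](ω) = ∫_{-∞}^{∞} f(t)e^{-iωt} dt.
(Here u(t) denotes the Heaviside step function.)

F(ω) = \frac{5 \left(- i \omega - 18\right)}{\omega^{2} - 18 i \omega - 81}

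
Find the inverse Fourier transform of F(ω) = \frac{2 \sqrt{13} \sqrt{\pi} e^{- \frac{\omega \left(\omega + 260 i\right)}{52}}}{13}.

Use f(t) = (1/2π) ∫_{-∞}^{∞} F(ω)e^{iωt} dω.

f(t) = 2 e^{- 13 \left(t - 5\right)^{2}}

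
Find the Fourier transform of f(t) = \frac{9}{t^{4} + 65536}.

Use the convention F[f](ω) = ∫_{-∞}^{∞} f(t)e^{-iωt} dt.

F(ω) = \frac{9 \pi e^{- 8 \sqrt{2} \left|{\omega}\right|} \sin{\left(8 \sqrt{2} \left|{\omega}\right| + \frac{\pi}{4} \right)}}{4096}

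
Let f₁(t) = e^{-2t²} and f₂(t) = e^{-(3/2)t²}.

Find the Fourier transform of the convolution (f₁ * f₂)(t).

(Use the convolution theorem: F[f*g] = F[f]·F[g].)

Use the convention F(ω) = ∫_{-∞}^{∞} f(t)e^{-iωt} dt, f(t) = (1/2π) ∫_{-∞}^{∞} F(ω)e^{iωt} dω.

F[f₁*f₂](ω) = \frac{\sqrt{3} \pi e^{- \frac{7 \omega^{2}}{24}}}{3}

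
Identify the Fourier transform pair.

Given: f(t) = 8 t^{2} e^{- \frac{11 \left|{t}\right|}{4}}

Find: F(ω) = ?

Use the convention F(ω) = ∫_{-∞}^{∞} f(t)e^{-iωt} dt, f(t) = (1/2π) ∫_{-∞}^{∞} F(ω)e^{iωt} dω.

F(ω) = \frac{22528 \left(121 - 48 \omega^{2}\right)}{\left(16 \omega^{2} + 121\right)^{3}}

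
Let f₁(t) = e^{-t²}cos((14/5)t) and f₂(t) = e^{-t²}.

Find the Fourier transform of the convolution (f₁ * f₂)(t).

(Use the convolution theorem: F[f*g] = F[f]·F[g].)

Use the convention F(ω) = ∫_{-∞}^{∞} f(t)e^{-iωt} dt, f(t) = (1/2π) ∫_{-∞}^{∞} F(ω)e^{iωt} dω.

F[f₁*f₂](ω) = \frac{\pi \left(e^{\frac{14 \omega}{5}} + 1\right) e^{- \frac{\omega^{2}}{2} - \frac{7 \omega}{5} - \frac{49}{25}}}{2}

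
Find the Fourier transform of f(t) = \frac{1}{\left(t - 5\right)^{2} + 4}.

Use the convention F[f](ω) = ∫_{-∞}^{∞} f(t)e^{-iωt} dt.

F(ω) = \frac{\pi e^{- 5 i \omega - 2 \left|{\omega}\right|}}{2}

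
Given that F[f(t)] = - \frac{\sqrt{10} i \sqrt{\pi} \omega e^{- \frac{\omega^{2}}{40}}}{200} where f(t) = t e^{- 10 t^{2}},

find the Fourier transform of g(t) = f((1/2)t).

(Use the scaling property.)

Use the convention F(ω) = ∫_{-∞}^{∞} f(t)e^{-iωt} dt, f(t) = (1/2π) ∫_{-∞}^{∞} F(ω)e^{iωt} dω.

F[g](ω) = - \frac{\sqrt{10} i \sqrt{\pi} \omega e^{- \frac{\omega^{2}}{10}}}{50}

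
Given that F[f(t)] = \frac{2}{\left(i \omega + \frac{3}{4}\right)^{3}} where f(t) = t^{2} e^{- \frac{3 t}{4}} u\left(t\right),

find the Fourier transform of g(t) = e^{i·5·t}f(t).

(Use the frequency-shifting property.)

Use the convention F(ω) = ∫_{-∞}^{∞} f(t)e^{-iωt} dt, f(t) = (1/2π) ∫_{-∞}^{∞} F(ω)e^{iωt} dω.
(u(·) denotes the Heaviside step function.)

F[g](ω) = \frac{128}{\left(4 i \left(\omega - 5\right) + 3\right)^{3}}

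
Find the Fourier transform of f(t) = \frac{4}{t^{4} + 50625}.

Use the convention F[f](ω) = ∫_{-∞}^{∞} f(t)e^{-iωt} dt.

F(ω) = \frac{4 \pi e^{- \frac{15 \sqrt{2} \left|{\omega}\right|}{2}} \sin{\left(\frac{15 \sqrt{2} \left|{\omega}\right|}{2} + \frac{\pi}{4} \right)}}{3375}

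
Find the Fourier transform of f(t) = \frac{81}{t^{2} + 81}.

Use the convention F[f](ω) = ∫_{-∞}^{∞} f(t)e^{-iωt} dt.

F(ω) = 9 \pi e^{- 9 \left|{\omega}\right|}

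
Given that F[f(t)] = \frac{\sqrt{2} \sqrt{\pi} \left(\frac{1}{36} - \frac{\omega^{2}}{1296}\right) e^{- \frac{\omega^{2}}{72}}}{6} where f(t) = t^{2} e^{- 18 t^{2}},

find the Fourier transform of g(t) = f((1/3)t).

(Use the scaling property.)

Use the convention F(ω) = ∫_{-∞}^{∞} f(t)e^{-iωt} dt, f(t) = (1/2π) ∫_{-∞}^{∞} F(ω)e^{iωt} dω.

F[g](ω) = \frac{\sqrt{2} \sqrt{\pi} \left(4 - \omega^{2}\right) e^{- \frac{\omega^{2}}{8}}}{288}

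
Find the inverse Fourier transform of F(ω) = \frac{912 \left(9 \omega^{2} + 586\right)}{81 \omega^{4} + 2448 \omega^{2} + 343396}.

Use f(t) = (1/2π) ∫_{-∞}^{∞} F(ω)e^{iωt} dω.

f(t) = 8 e^{- \frac{19 \left|{t}\right|}{3}} \cos{\left(5 \left|{t}\right| \right)}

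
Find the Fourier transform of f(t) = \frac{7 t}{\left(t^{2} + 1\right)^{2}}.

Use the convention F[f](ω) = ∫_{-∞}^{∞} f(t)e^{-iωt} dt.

F(ω) = - \frac{7 i \pi \omega e^{- \left|{\omega}\right|}}{2}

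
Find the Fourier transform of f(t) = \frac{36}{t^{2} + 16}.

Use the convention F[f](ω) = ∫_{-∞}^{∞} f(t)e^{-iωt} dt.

F(ω) = 9 \pi e^{- 4 \left|{\omega}\right|}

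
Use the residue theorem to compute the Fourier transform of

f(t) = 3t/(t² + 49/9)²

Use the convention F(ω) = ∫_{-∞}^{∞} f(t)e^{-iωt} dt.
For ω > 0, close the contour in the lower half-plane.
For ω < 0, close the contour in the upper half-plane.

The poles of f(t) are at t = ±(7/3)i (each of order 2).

Let g(z) = f(z)e^{-iωz}; for large |z| the factor e^{-iωz} decays in the lower half-plane when ω > 0 and in the upper half-plane when ω < 0.

Case ω > 0 (lower half-plane, clockwise contour ⇒ F(ω) = -2πi·ΣRes):
  Res_{z = - \frac{7 i}{3}} g(z) = \frac{9 \omega e^{- \frac{7 \omega}{3}}}{28} (pole of order 2)
  F(ω) = -2πi·ΣRes = - \frac{9 i \pi \omega e^{- \frac{7 \omega}{3}}}{14}

Case ω < 0 (upper half-plane, counterclockwise contour ⇒ F(ω) = +2πi·ΣRes):
  Res_{z = \frac{7 i}{3}} g(z) = - \frac{9 \omega e^{\frac{7 \omega}{3}}}{28} (pole of order 2)
  F(ω) = 2πi·ΣRes = - \frac{9 i \pi \omega e^{\frac{7 \omega}{3}}}{14}

Both cases combine into a single formula in |ω|:

F(ω) = - \frac{9 i \pi \omega e^{- \frac{7 \left|{\omega}\right|}{3}}}{14}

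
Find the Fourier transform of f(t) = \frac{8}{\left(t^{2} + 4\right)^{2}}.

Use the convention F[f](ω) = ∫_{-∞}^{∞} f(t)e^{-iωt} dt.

F(ω) = \frac{\pi \left(2 \left|{\omega}\right| + 1\right) e^{- 2 \left|{\omega}\right|}}{2}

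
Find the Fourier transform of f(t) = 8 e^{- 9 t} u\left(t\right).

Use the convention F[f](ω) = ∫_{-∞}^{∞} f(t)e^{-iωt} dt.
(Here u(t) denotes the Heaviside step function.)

F(ω) = \frac{8}{i \omega + 9}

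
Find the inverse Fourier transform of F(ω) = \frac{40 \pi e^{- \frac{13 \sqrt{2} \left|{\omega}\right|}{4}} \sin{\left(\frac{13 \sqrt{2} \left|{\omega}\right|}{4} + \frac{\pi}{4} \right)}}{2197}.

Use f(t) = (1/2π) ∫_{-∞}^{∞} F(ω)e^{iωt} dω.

f(t) = \frac{5}{t^{4} + \frac{28561}{16}}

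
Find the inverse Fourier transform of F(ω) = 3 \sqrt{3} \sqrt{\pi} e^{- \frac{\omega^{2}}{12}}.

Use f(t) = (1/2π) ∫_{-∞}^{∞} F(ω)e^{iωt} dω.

f(t) = 9 e^{- 3 t^{2}}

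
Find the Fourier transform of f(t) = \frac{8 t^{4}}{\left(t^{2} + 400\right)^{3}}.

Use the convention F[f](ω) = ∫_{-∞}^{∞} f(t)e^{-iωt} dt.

F(ω) = \frac{\pi \left(400 \omega^{2} - 100 \left|{\omega}\right| + 3\right) e^{- 20 \left|{\omega}\right|}}{20}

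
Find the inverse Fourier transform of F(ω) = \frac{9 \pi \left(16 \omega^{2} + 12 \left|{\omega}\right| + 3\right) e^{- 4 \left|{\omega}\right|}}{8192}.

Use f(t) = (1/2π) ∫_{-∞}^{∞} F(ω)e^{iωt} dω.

f(t) = \frac{9}{\left(t^{2} + 16\right)^{3}}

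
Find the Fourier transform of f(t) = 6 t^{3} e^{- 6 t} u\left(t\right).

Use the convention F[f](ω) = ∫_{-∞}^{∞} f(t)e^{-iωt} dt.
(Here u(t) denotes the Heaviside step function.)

F(ω) = \frac{36}{\left(i \omega + 6\right)^{4}}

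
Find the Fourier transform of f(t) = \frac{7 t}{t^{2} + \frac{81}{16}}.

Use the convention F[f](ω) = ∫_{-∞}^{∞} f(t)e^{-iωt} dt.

F(ω) = - 7 i \pi e^{- \frac{9 \left|{\omega}\right|}{4}} \operatorname{sign}{\left(\omega \right)}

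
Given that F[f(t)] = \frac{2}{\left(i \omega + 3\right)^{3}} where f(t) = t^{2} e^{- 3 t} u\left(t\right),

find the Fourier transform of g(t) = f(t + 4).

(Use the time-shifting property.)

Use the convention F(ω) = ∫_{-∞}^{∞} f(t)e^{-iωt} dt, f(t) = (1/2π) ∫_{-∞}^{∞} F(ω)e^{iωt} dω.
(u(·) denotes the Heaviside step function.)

F[g](ω) = \frac{2 e^{4 i \omega}}{\left(i \omega + 3\right)^{3}}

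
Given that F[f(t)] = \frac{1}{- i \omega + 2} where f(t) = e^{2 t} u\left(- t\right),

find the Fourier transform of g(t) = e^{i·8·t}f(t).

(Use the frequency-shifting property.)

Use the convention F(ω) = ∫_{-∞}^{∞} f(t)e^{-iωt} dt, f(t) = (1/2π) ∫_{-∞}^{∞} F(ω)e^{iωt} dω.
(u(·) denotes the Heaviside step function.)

F[g](ω) = \frac{i}{\omega - 8 + 2 i}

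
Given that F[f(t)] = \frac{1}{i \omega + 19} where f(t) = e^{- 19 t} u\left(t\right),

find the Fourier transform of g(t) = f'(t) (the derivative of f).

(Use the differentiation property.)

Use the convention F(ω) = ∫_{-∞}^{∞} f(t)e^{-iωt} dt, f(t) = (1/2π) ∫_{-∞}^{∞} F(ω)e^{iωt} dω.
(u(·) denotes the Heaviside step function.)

F[g](ω) = \frac{\omega}{\omega - 19 i}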